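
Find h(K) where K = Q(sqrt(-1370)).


K = Q(sqrt(-1370)). d mod 4 = 2, so D = disc(K) = 4d = -5480
h(K) equals the number of primitive reduced positive-definite forms (a, b, c) = a*x^2 + b*x*y + c*y^2 with b^2 - 4ac = D,
where reduced means |b| <= a <= c, with b >= 0 whenever |b| = a or a = c, and primitive means gcd(a, b, c) = 1.
Reduced forces 3a^2 <= |D| = 5480, so 1 <= a <= 42; b must have the parity of D, and c = (b^2 - D)/(4a) must be an integer >= a.
Enumerate a = 1..42, b in [-a, a]:
  a=1: (1, 0, 1370)  [1]
  a=2: (2, 0, 685)  [1]
  a=3: (3, -2, 457), (3, 2, 457)  [2]
  a=4: none
  a=5: (5, 0, 274)  [1]
  a=6: (6, -4, 229), (6, 4, 229)  [2]
  a=7: (7, -6, 197), (7, 6, 197)  [2]
  a=8: none
  a=9: (9, -8, 154), (9, 8, 154)  [2]
  a=10: (10, 0, 137)  [1]
  a=11: (11, -8, 126), (11, 8, 126)  [2]
  a=12..13: none
  a=14: (14, -8, 99), (14, 8, 99)  [2]
  a=15: (15, -10, 93), (15, 10, 93)  [2]
  a=16..17: none
  a=18: (18, -8, 77), (18, 8, 77)  [2]
  a=19: (19, -12, 74), (19, 12, 74)  [2]
  a=20: none
  a=21: (21, -20, 70), (21, -8, 66), (21, 8, 66), (21, 20, 70)  [4]
  a=22: (22, -8, 63), (22, 8, 63)  [2]
  a=23..26: none
  a=27: (27, -26, 57), (27, 26, 57)  [2]
  a=28: none
  a=29: (29, -28, 54), (29, 28, 54)  [2]
  a=30: (30, -20, 49), (30, 20, 49)  [2]
  a=31: (31, -10, 45), (31, 10, 45)  [2]
  a=32: none
  a=33: (33, -14, 43), (33, -8, 42), (33, 8, 42), (33, 14, 43)  [4]
  a=34: none
  a=35: (35, -20, 42), (35, 20, 42)  [2]
  a=36: none
  a=37: (37, -12, 38), (37, 12, 38)  [2]
  a=38..42: none
Total reduced forms: 1 + 1 + 2 + 1 + 2 + 2 + 2 + 1 + 2 + 2 + 2 + 2 + 2 + 4 + 2 + 2 + 2 + 2 + 2 + 4 + 2 + 2 = 44
h = 44

44


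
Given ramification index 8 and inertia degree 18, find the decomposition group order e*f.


|D_P| = e * f
= 8 * 18
= 144

144


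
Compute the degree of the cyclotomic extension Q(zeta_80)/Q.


The degree equals Euler's totient phi(80).
80 = 2^4 * 5
phi(80) = 32

32


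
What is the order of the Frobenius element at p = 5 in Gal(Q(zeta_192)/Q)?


The Frobenius at p in Gal(Q(zeta_n)/Q) = (Z/nZ)* is the class of p, so its order is ord_192(5), the smallest k >= 1 with 5^k = 1 mod 192.
n = 192 = 2^6 * 3, phi(192) = 64; the order divides phi(n).
Divisors of 64: 1, 2, 4, 8, 16, 32, 64
Repeated squaring mod 192: 5^1 = 5, 5^2 = 25, 5^4 = 49, 5^8 = 97, 5^16 = 1, 5^32 = 1, 5^64 = 1
Test divisors in increasing order:
  k=1: 5^1 = 5 mod 192
  k=2: 5^2 = 25 mod 192
  k=4: 5^4 = 49 mod 192
  k=8: 5^8 = 97 mod 192
  k=16: 5^16 = 1 mod 192  <- first divisor giving 1
Order = 16

16


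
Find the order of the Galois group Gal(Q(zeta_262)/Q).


|Gal(Q(zeta_262)/Q)| = phi(262)
= 130

130


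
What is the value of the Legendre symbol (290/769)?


p = 769 is prime, so compute (290/769) with the reciprocity algorithm (Jacobi-symbol steps: pull out 2s via (2/n), flip via reciprocity, reduce):
  pull out 2: (2/769) = +1  (since 769 mod 8 = 1)
  reciprocity: (145/769) -> +(769/145)
  reduce: (44/145)
  pull out 2: (2/145) = +1  (since 145 mod 8 = 1)
  pull out 2: (2/145) = +1  (since 145 mod 8 = 1)
  reciprocity: (11/145) -> +(145/11)
  reduce: (2/11)
  pull out 2: (2/11) = -1  (since 11 mod 8 = 3)
  (1/11) = 1
Product of signs = -1
(290/769) = -1

-1


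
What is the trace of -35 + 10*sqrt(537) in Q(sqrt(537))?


Tr(a + b*sqrt(d)) = (a + b*sqrt(d)) + (a - b*sqrt(d)) = 2a
= 2 * (-35)
= -70

-70


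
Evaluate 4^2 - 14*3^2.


x^2 - d*y^2
= 4^2 - 14*3^2
= 16 - 126
= -110

-110


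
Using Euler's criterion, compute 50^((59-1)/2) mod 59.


p = 59 is prime and the exponent is (p-1)/2 = 29, so by Euler's criterion 50^29 = (50/59) = +1 or -1 mod 59.
Compute by square-and-multiply:
  29 = 16 + 8 + 4 + 1 (binary 11101)
  Repeated squaring mod 59: 50^1 = 50, 50^2 = 22, 50^4 = 12, 50^8 = 26, 50^16 = 27
  50^29 = 50^16 * 50^8 * 50^4 * 50^1 = 27 * 26 * 12 * 50 mod 59
    27 * 26 = 702 = 53 mod 59
    53 * 12 = 636 = 46 mod 59
    46 * 50 = 2300 = 58 mod 59
  50^29 = 58 mod 59
Result 58 = p - 1 = -1 mod 59: 50 is a quadratic non-residue mod 59. As a residue in [0, p-1] the value is 58.
50^29 mod 59 = 58

58


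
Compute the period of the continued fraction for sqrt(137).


Run the CF algorithm for sqrt(137).
a_0 = floor(sqrt(137)) = 11; set m_0=0, q_0=1.
Recurrence: m' = q*a - m,  q' = (d - m'^2)/q,  a' = floor((a_0 + m')/q').
  step 1: m=11, q=16, a=1
  step 2: m=5, q=7, a=2
  step 3: m=9, q=8, a=2
  step 4: m=7, q=11, a=1
  step 5: m=4, q=11, a=1
  step 6: m=7, q=8, a=2
  step 7: m=9, q=7, a=2
  step 8: m=5, q=16, a=1
  step 9: m=11, q=1, a=22
a_9 = 2*a_0 = 22, so the period closes here.
sqrt(137) = [11; 1, 2, 2, 1, 1, 2, 2, 1, 22]
Period length = 9

9


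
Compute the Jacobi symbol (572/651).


Compute (572/651) via quadratic reciprocity:
  pull out 2: (2/651) = -1  (since 651 mod 8 = 3)
  pull out 2: (2/651) = -1  (since 651 mod 8 = 3)
  reciprocity: (143/651) -> -(651/143)
  reduce: (79/143)
  reciprocity: (79/143) -> -(143/79)
  reduce: (64/79)
  pull out 2: (2/79) = +1  (since 79 mod 8 = 7)
  pull out 2: (2/79) = +1  (since 79 mod 8 = 7)
  pull out 2: (2/79) = +1  (since 79 mod 8 = 7)
  pull out 2: (2/79) = +1  (since 79 mod 8 = 7)
  pull out 2: (2/79) = +1  (since 79 mod 8 = 7)
  pull out 2: (2/79) = +1  (since 79 mod 8 = 7)
  (1/79) = 1
Product of signs = 1

1


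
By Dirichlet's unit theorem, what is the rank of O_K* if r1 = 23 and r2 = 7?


By Dirichlet's unit theorem:
rank = r1 + r2 - 1
= 23 + 7 - 1
= 29

29


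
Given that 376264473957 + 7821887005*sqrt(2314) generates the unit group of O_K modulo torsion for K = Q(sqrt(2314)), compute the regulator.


epsilon = 376264473957 + 7821887005*sqrt(2314)
= 7.5253e+11
R = ln(7.5253e+11)
= 27.3467

27.3467


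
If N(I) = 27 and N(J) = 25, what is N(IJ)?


N(IJ) = N(I) * N(J)
= 27 * 25
= 675

675


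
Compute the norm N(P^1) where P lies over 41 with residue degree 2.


N(P^a) = p^(a*f)
= 41^(1*2)
= 41^2
= 1681

1681


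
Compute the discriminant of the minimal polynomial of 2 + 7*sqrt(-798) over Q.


The element 2 + 7*sqrt(-798) has minimal polynomial:
x^2 - 4*x + 39106
Discriminant = (-4)^2 - 4*(39106)
= 16 - 156424
= -156408

-156408


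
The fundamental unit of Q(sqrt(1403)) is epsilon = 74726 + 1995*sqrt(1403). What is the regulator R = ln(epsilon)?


epsilon = 74726 + 1995*sqrt(1403)
= 149452.0000
R = ln(149452.0000)
= 11.9147

11.9147


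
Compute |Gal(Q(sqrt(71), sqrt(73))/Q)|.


The 2 square roots of distinct primes are multiplicatively independent over Q,
so [K:Q] = 2^2 and Gal(K/Q) is isomorphic to (Z/2Z)^2.
|Gal| = 2^2 = 4

4


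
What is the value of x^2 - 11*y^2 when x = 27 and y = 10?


x^2 - d*y^2
= 27^2 - 11*10^2
= 729 - 1100
= -371

-371


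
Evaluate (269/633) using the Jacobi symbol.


Compute (269/633) via quadratic reciprocity:
  reciprocity: (269/633) -> +(633/269)
  reduce: (95/269)
  reciprocity: (95/269) -> +(269/95)
  reduce: (79/95)
  reciprocity: (79/95) -> -(95/79)
  reduce: (16/79)
  pull out 2: (2/79) = +1  (since 79 mod 8 = 7)
  pull out 2: (2/79) = +1  (since 79 mod 8 = 7)
  pull out 2: (2/79) = +1  (since 79 mod 8 = 7)
  pull out 2: (2/79) = +1  (since 79 mod 8 = 7)
  (1/79) = 1
Product of signs = -1

-1


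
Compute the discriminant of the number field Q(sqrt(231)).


For K = Q(sqrt(d)) with d squarefree: disc(K) = d if d = 1 mod 4, and disc(K) = 4d if d = 2 or 3 mod 4.
Here d = 231, and d mod 4 = 3.
d = 3 mod 4, not 1 (O_K = Z[sqrt(d)]), so disc(K) = 4d = 4 * (231) = 924

924


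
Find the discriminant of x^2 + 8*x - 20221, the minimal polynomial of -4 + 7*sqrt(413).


The element -4 + 7*sqrt(413) has minimal polynomial:
x^2 + 8*x - 20221
Discriminant = (8)^2 - 4*(-20221)
= 64 + 80884
= 80948

80948


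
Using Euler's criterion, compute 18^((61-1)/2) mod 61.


p = 61 is prime and the exponent is (p-1)/2 = 30, so by Euler's criterion 18^30 = (18/61) = +1 or -1 mod 61.
Compute by square-and-multiply:
  30 = 16 + 8 + 4 + 2 (binary 11110)
  Repeated squaring mod 61: 18^1 = 18, 18^2 = 19, 18^4 = 56, 18^8 = 25, 18^16 = 15
  18^30 = 18^16 * 18^8 * 18^4 * 18^2 = 15 * 25 * 56 * 19 mod 61
    15 * 25 = 375 = 9 mod 61
    9 * 56 = 504 = 16 mod 61
    16 * 19 = 304 = 60 mod 61
  18^30 = 60 mod 61
Result 60 = p - 1 = -1 mod 61: 18 is a quadratic non-residue mod 61. As a residue in [0, p-1] the value is 60.
18^30 mod 61 = 60

60


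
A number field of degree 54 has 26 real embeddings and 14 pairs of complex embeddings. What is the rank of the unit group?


By Dirichlet's unit theorem:
rank = r1 + r2 - 1
= 26 + 14 - 1
= 39

39


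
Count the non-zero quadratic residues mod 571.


For prime p, the number of non-zero quadratic residues is (p-1)/2.
= (571-1)/2
= 285

285


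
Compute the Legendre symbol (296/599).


p = 599 is prime, so compute (296/599) with the reciprocity algorithm (Jacobi-symbol steps: pull out 2s via (2/n), flip via reciprocity, reduce):
  pull out 2: (2/599) = +1  (since 599 mod 8 = 7)
  pull out 2: (2/599) = +1  (since 599 mod 8 = 7)
  pull out 2: (2/599) = +1  (since 599 mod 8 = 7)
  reciprocity: (37/599) -> +(599/37)
  reduce: (7/37)
  reciprocity: (7/37) -> +(37/7)
  reduce: (2/7)
  pull out 2: (2/7) = +1  (since 7 mod 8 = 7)
  (1/7) = 1
Product of signs = 1
(296/599) = 1

1


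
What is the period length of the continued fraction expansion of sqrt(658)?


Run the CF algorithm for sqrt(658).
a_0 = floor(sqrt(658)) = 25; set m_0=0, q_0=1.
Recurrence: m' = q*a - m,  q' = (d - m'^2)/q,  a' = floor((a_0 + m')/q').
  step 1: m=25, q=33, a=1
  step 2: m=8, q=18, a=1
  step 3: m=10, q=31, a=1
  step 4: m=21, q=7, a=6
  step 5: m=21, q=31, a=1
  step 6: m=10, q=18, a=1
  step 7: m=8, q=33, a=1
  step 8: m=25, q=1, a=50
a_8 = 2*a_0 = 50, so the period closes here.
sqrt(658) = [25; 1, 1, 1, 6, 1, 1, 1, 50]
Period length = 8

8


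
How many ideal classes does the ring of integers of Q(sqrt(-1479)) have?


K = Q(sqrt(-1479)). d mod 4 = 1, so D = disc(K) = d = -1479
h(K) equals the number of primitive reduced positive-definite forms (a, b, c) = a*x^2 + b*x*y + c*y^2 with b^2 - 4ac = D,
where reduced means |b| <= a <= c, with b >= 0 whenever |b| = a or a = c, and primitive means gcd(a, b, c) = 1.
Reduced forces 3a^2 <= |D| = 1479, so 1 <= a <= 22; b must have the parity of D, and c = (b^2 - D)/(4a) must be an integer >= a.
Enumerate a = 1..22, b in [-a, a]:
  a=1: (1, 1, 370)  [1]
  a=2: (2, -1, 185), (2, 1, 185)  [2]
  a=3: (3, 3, 124)  [1]
  a=4: (4, -3, 93), (4, 3, 93)  [2]
  a=5: (5, -1, 74), (5, 1, 74)  [2]
  a=6: (6, -3, 62), (6, 3, 62)  [2]
  a=7: none
  a=8: (8, -5, 47), (8, 5, 47)  [2]
  a=9: none
  a=10: (10, -9, 39), (10, -1, 37), (10, 1, 37), (10, 9, 39)  [4]
  a=11: none
  a=12: (12, -3, 31), (12, 3, 31)  [2]
  a=13: (13, -9, 30), (13, 9, 30)  [2]
  a=14: none
  a=15: (15, -9, 26), (15, 9, 26)  [2]
  a=16: (16, -11, 25), (16, 11, 25)  [2]
  a=17: (17, 17, 26)  [1]
  a=18..19: none
  a=20: (20, -19, 23), (20, 11, 20), (20, 19, 23)  [3]
  a=21..22: none
Total reduced forms: 1 + 2 + 1 + 2 + 2 + 2 + 2 + 4 + 2 + 2 + 2 + 2 + 1 + 3 = 28
h = 28

28


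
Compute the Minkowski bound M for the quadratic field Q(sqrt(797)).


d = 797, d mod 4 = 1, so disc(K) = d = 797; |disc(K)| = 797
Real quadratic field, so n = 2, s = r2 = 0, r1 = 2
M = (n!/n^n) * (4/pi)^s * sqrt(|disc(K)|) = (2!/2^2) * (4/pi)^0 * sqrt(797)
= 0.5 * 1.000000 * 28.231188
= 14.1156

14.1156


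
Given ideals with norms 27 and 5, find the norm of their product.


N(IJ) = N(I) * N(J)
= 27 * 5
= 135

135


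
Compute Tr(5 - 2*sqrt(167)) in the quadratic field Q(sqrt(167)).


Tr(a + b*sqrt(d)) = (a + b*sqrt(d)) + (a - b*sqrt(d)) = 2a
= 2 * (5)
= 10

10


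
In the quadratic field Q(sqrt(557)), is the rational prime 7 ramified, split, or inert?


K = Q(sqrt(557)). Since d mod 4 = 1, disc(K) = 557.
Check p | disc: 557 mod 7 = 4.
p does not divide disc. Compute Legendre symbol (d/p):
4^((7-1)/2) mod 7 = 1
(d/p) = 1, so p splits: (p) = P*P' with e=1, f=1, g=2.
Therefore p is split.

split


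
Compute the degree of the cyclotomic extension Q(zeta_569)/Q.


The degree equals Euler's totient phi(569).
569 = 569
phi(569) = 568

568


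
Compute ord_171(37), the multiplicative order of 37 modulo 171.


We want ord_171(37), the smallest k >= 1 with 37^k = 1 mod 171.
n = 171 = 3^2 * 19, phi(171) = 108; the order divides phi(n).
Divisors of 108: 1, 2, 3, 4, 6, 9, 12, 18, 27, 36, 54, 108
Repeated squaring mod 171: 37^1 = 37, 37^2 = 1, 37^4 = 1, 37^8 = 1, 37^16 = 1, 37^32 = 1, 37^64 = 1
Test divisors in increasing order:
  k=1: 37^1 = 37 mod 171
  k=2: 37^2 = 1 mod 171  <- first divisor giving 1
Order = 2

2


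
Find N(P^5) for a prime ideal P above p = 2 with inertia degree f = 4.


N(P^a) = p^(a*f)
= 2^(5*4)
= 2^20
= 1048576

1048576


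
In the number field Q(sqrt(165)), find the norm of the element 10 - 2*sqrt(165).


N(a + b*sqrt(d)) = a^2 - d*b^2
= (10)^2 - (165)*(-2)^2
= 100 - 660
= -560

-560


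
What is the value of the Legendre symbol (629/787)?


p = 787 is prime, so compute (629/787) with the reciprocity algorithm (Jacobi-symbol steps: pull out 2s via (2/n), flip via reciprocity, reduce):
  reciprocity: (629/787) -> +(787/629)
  reduce: (158/629)
  pull out 2: (2/629) = -1  (since 629 mod 8 = 5)
  reciprocity: (79/629) -> +(629/79)
  reduce: (76/79)
  pull out 2: (2/79) = +1  (since 79 mod 8 = 7)
  pull out 2: (2/79) = +1  (since 79 mod 8 = 7)
  reciprocity: (19/79) -> -(79/19)
  reduce: (3/19)
  reciprocity: (3/19) -> -(19/3)
  reduce: (1/3)
  (1/3) = 1
Product of signs = -1
(629/787) = -1

-1


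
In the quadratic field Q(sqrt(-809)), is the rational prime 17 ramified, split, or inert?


K = Q(sqrt(-809)). Since d mod 4 = 3, disc(K) = -3236.
Check p | disc: -3236 mod 17 = 11.
p does not divide disc. Compute Legendre symbol (d/p):
7^((17-1)/2) mod 17 = -1
(d/p) = -1, so p is inert: (p) stays prime with e=1, f=2, g=1.
Therefore p is inert.

inert


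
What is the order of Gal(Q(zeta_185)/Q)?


|Gal(Q(zeta_185)/Q)| = phi(185)
= 144

144


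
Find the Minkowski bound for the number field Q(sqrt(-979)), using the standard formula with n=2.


d = -979, d mod 4 = 1, so disc(K) = d = -979; |disc(K)| = 979
Imaginary quadratic field, so n = 2, s = r2 = 1, r1 = 0
M = (n!/n^n) * (4/pi)^s * sqrt(|disc(K)|) = (2!/2^2) * (4/pi)^1 * sqrt(979)
= 0.5 * 1.273240 * 31.288976
= 19.9192

19.9192


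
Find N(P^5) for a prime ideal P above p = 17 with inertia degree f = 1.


N(P^a) = p^(a*f)
= 17^(5*1)
= 17^5
= 1419857

1419857


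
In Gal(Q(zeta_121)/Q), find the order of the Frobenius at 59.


The Frobenius at p in Gal(Q(zeta_n)/Q) = (Z/nZ)* is the class of p, so its order is ord_121(59), the smallest k >= 1 with 59^k = 1 mod 121.
n = 121 = 11^2, phi(121) = 110; the order divides phi(n).
Divisors of 110: 1, 2, 5, 10, 11, 22, 55, 110
Repeated squaring mod 121: 59^1 = 59, 59^2 = 93, 59^4 = 58, 59^8 = 97, 59^16 = 92, 59^32 = 115, 59^64 = 36
Test divisors in increasing order:
  k=1: 59^1 = 59 mod 121
  k=2: 59^2 = 93 mod 121
  k=5: 59^5 = 58 * 59 = 34 mod 121
  k=10: 59^10 = 97 * 93 = 67 mod 121
  k=11: 59^11 = 97 * 93 * 59 = 81 mod 121
  k=22: 59^22 = 92 * 58 * 93 = 27 mod 121
  k=55: 59^55 = 115 * 92 * 58 * 93 * 59 = 1 mod 121  <- first divisor giving 1
Order = 55

55


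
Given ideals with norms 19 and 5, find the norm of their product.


N(IJ) = N(I) * N(J)
= 19 * 5
= 95

95


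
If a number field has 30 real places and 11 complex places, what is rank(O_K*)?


By Dirichlet's unit theorem:
rank = r1 + r2 - 1
= 30 + 11 - 1
= 40

40


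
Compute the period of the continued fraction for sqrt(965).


Run the CF algorithm for sqrt(965).
a_0 = floor(sqrt(965)) = 31; set m_0=0, q_0=1.
Recurrence: m' = q*a - m,  q' = (d - m'^2)/q,  a' = floor((a_0 + m')/q').
  step 1: m=31, q=4, a=15
  step 2: m=29, q=31, a=1
  step 3: m=2, q=31, a=1
  step 4: m=29, q=4, a=15
  step 5: m=31, q=1, a=62
a_5 = 2*a_0 = 62, so the period closes here.
sqrt(965) = [31; 15, 1, 1, 15, 62]
Period length = 5

5


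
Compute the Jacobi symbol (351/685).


Compute (351/685) via quadratic reciprocity:
  reciprocity: (351/685) -> +(685/351)
  reduce: (334/351)
  pull out 2: (2/351) = +1  (since 351 mod 8 = 7)
  reciprocity: (167/351) -> -(351/167)
  reduce: (17/167)
  reciprocity: (17/167) -> +(167/17)
  reduce: (14/17)
  pull out 2: (2/17) = +1  (since 17 mod 8 = 1)
  reciprocity: (7/17) -> +(17/7)
  reduce: (3/7)
  reciprocity: (3/7) -> -(7/3)
  reduce: (1/3)
  (1/3) = 1
Product of signs = 1

1


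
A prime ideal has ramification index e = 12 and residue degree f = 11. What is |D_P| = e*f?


|D_P| = e * f
= 12 * 11
= 132

132


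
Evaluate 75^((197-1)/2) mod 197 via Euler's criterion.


p = 197 is prime and the exponent is (p-1)/2 = 98, so by Euler's criterion 75^98 = (75/197) = +1 or -1 mod 197.
Compute by square-and-multiply:
  98 = 64 + 32 + 2 (binary 1100010)
  Repeated squaring mod 197: 75^1 = 75, 75^2 = 109, 75^4 = 61, 75^8 = 175, 75^16 = 90, 75^32 = 23, 75^64 = 135
  75^98 = 75^64 * 75^32 * 75^2 = 135 * 23 * 109 mod 197
    135 * 23 = 3105 = 150 mod 197
    150 * 109 = 16350 = 196 mod 197
  75^98 = 196 mod 197
Result 196 = p - 1 = -1 mod 197: 75 is a quadratic non-residue mod 197. As a residue in [0, p-1] the value is 196.
75^98 mod 197 = 196

196


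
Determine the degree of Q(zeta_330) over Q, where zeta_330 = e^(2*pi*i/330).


The degree equals Euler's totient phi(330).
330 = 2 * 3 * 5 * 11
phi(330) = 80

80


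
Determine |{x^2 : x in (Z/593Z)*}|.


For prime p, the number of non-zero quadratic residues is (p-1)/2.
= (593-1)/2
= 296

296


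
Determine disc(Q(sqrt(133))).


For K = Q(sqrt(d)) with d squarefree: disc(K) = d if d = 1 mod 4, and disc(K) = 4d if d = 2 or 3 mod 4.
Here d = 133, and d mod 4 = 1.
d = 1 mod 4 (O_K = Z[(1+sqrt(d))/2]), so disc(K) = d = 133

133


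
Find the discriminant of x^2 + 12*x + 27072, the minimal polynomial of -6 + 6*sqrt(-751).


The element -6 + 6*sqrt(-751) has minimal polynomial:
x^2 + 12*x + 27072
Discriminant = (12)^2 - 4*(27072)
= 144 - 108288
= -108144

-108144


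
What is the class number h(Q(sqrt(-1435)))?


K = Q(sqrt(-1435)). d mod 4 = 1, so D = disc(K) = d = -1435
h(K) equals the number of primitive reduced positive-definite forms (a, b, c) = a*x^2 + b*x*y + c*y^2 with b^2 - 4ac = D,
where reduced means |b| <= a <= c, with b >= 0 whenever |b| = a or a = c, and primitive means gcd(a, b, c) = 1.
Reduced forces 3a^2 <= |D| = 1435, so 1 <= a <= 21; b must have the parity of D, and c = (b^2 - D)/(4a) must be an integer >= a.
Enumerate a = 1..21, b in [-a, a]:
  a=1: (1, 1, 359)  [1]
  a=2..4: none
  a=5: (5, 5, 73)  [1]
  a=6: none
  a=7: (7, 7, 53)  [1]
  a=8..18: none
  a=19: (19, 3, 19)  [1]
  a=20..21: none
Total reduced forms: 1 + 1 + 1 + 1 = 4
h = 4

4


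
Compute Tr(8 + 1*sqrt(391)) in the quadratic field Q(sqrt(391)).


Tr(a + b*sqrt(d)) = (a + b*sqrt(d)) + (a - b*sqrt(d)) = 2a
= 2 * (8)
= 16

16


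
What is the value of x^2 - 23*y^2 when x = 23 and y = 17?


x^2 - d*y^2
= 23^2 - 23*17^2
= 529 - 6647
= -6118

-6118


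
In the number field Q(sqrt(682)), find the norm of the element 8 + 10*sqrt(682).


N(a + b*sqrt(d)) = a^2 - d*b^2
= (8)^2 - (682)*(10)^2
= 64 - 68200
= -68136

-68136


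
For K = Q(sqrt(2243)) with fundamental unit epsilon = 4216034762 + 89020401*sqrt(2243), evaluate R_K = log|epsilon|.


epsilon = 4216034762 + 89020401*sqrt(2243)
= 8.4321e+09
R = ln(8.4321e+09)
= 22.8553

22.8553


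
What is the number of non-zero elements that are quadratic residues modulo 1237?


For prime p, the number of non-zero quadratic residues is (p-1)/2.
= (1237-1)/2
= 618

618


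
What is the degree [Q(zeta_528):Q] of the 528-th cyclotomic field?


The degree equals Euler's totient phi(528).
528 = 2^4 * 3 * 11
phi(528) = 160

160


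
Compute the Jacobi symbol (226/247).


Compute (226/247) via quadratic reciprocity:
  pull out 2: (2/247) = +1  (since 247 mod 8 = 7)
  reciprocity: (113/247) -> +(247/113)
  reduce: (21/113)
  reciprocity: (21/113) -> +(113/21)
  reduce: (8/21)
  pull out 2: (2/21) = -1  (since 21 mod 8 = 5)
  pull out 2: (2/21) = -1  (since 21 mod 8 = 5)
  pull out 2: (2/21) = -1  (since 21 mod 8 = 5)
  (1/21) = 1
Product of signs = -1

-1


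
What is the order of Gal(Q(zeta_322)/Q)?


|Gal(Q(zeta_322)/Q)| = phi(322)
= 132

132


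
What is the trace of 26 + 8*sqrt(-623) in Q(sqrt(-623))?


Tr(a + b*sqrt(d)) = (a + b*sqrt(d)) + (a - b*sqrt(d)) = 2a
= 2 * (26)
= 52

52


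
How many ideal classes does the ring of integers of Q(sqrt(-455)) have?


K = Q(sqrt(-455)). d mod 4 = 1, so D = disc(K) = d = -455
h(K) equals the number of primitive reduced positive-definite forms (a, b, c) = a*x^2 + b*x*y + c*y^2 with b^2 - 4ac = D,
where reduced means |b| <= a <= c, with b >= 0 whenever |b| = a or a = c, and primitive means gcd(a, b, c) = 1.
Reduced forces 3a^2 <= |D| = 455, so 1 <= a <= 12; b must have the parity of D, and c = (b^2 - D)/(4a) must be an integer >= a.
Enumerate a = 1..12, b in [-a, a]:
  a=1: (1, 1, 114)  [1]
  a=2: (2, -1, 57), (2, 1, 57)  [2]
  a=3: (3, -1, 38), (3, 1, 38)  [2]
  a=4: (4, -3, 29), (4, 3, 29)  [2]
  a=5: (5, 5, 24)  [1]
  a=6: (6, -5, 20), (6, -1, 19), (6, 1, 19), (6, 5, 20)  [4]
  a=7: (7, 7, 18)  [1]
  a=8: (8, -5, 15), (8, 5, 15)  [2]
  a=9: (9, -7, 14), (9, 7, 14)  [2]
  a=10: (10, -5, 12), (10, 5, 12)  [2]
  a=11: none
  a=12: (12, 11, 12)  [1]
Total reduced forms: 1 + 2 + 2 + 2 + 1 + 4 + 1 + 2 + 2 + 2 + 1 = 20
h = 20

20


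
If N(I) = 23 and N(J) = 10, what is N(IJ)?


N(IJ) = N(I) * N(J)
= 23 * 10
= 230

230


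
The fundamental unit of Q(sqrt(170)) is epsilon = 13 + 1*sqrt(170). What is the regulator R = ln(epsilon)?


epsilon = 13 + 1*sqrt(170)
= 26.0384
R = ln(26.0384)
= 3.2596

3.2596


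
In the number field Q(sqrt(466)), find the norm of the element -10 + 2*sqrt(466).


N(a + b*sqrt(d)) = a^2 - d*b^2
= (-10)^2 - (466)*(2)^2
= 100 - 1864
= -1764

-1764


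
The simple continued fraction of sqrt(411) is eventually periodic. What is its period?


Run the CF algorithm for sqrt(411).
a_0 = floor(sqrt(411)) = 20; set m_0=0, q_0=1.
Recurrence: m' = q*a - m,  q' = (d - m'^2)/q,  a' = floor((a_0 + m')/q').
  step 1: m=20, q=11, a=3
  step 2: m=13, q=22, a=1
  step 3: m=9, q=15, a=1
  step 4: m=6, q=25, a=1
  step 5: m=19, q=2, a=19
  step 6: m=19, q=25, a=1
  step 7: m=6, q=15, a=1
  step 8: m=9, q=22, a=1
  step 9: m=13, q=11, a=3
  step 10: m=20, q=1, a=40
a_10 = 2*a_0 = 40, so the period closes here.
sqrt(411) = [20; 3, 1, 1, 1, 19, 1, 1, 1, 3, 40]
Period length = 10

10


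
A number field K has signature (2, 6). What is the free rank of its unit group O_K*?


By Dirichlet's unit theorem:
rank = r1 + r2 - 1
= 2 + 6 - 1
= 7

7


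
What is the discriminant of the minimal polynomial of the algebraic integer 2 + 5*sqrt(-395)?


The element 2 + 5*sqrt(-395) has minimal polynomial:
x^2 - 4*x + 9879
Discriminant = (-4)^2 - 4*(9879)
= 16 - 39516
= -39500

-39500


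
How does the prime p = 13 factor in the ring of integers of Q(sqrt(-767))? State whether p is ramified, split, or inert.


K = Q(sqrt(-767)). Since d mod 4 = 1, disc(K) = -767.
Check p | disc: -767 mod 13 = 0.
p divides disc, so p ramifies: (p) = P^2 with e=2, f=1, g=1.
Therefore p is ramified.

ramified


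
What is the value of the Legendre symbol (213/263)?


p = 263 is prime, so compute (213/263) with the reciprocity algorithm (Jacobi-symbol steps: pull out 2s via (2/n), flip via reciprocity, reduce):
  reciprocity: (213/263) -> +(263/213)
  reduce: (50/213)
  pull out 2: (2/213) = -1  (since 213 mod 8 = 5)
  reciprocity: (25/213) -> +(213/25)
  reduce: (13/25)
  reciprocity: (13/25) -> +(25/13)
  reduce: (12/13)
  pull out 2: (2/13) = -1  (since 13 mod 8 = 5)
  pull out 2: (2/13) = -1  (since 13 mod 8 = 5)
  reciprocity: (3/13) -> +(13/3)
  reduce: (1/3)
  (1/3) = 1
Product of signs = -1
(213/263) = -1

-1


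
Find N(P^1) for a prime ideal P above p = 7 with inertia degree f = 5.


N(P^a) = p^(a*f)
= 7^(1*5)
= 7^5
= 16807

16807


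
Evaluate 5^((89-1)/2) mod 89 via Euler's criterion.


p = 89 is prime and the exponent is (p-1)/2 = 44, so by Euler's criterion 5^44 = (5/89) = +1 or -1 mod 89.
Compute by square-and-multiply:
  44 = 32 + 8 + 4 (binary 101100)
  Repeated squaring mod 89: 5^1 = 5, 5^2 = 25, 5^4 = 2, 5^8 = 4, 5^16 = 16, 5^32 = 78
  5^44 = 5^32 * 5^8 * 5^4 = 78 * 4 * 2 mod 89
    78 * 4 = 312 = 45 mod 89
    45 * 2 = 90 = 1 mod 89
  5^44 = 1 mod 89
Result 1: 5 is a quadratic residue mod 89.
5^44 mod 89 = 1

1


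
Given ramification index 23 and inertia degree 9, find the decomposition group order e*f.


|D_P| = e * f
= 23 * 9
= 207

207


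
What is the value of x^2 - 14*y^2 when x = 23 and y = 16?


x^2 - d*y^2
= 23^2 - 14*16^2
= 529 - 3584
= -3055

-3055


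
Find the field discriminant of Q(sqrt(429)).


For K = Q(sqrt(d)) with d squarefree: disc(K) = d if d = 1 mod 4, and disc(K) = 4d if d = 2 or 3 mod 4.
Here d = 429, and d mod 4 = 1.
d = 1 mod 4 (O_K = Z[(1+sqrt(d))/2]), so disc(K) = d = 429

429


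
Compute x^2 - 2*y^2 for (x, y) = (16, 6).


x^2 - d*y^2
= 16^2 - 2*6^2
= 256 - 72
= 184

184


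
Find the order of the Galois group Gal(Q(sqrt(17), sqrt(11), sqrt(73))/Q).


The 3 square roots of distinct primes are multiplicatively independent over Q,
so [K:Q] = 2^3 and Gal(K/Q) is isomorphic to (Z/2Z)^3.
|Gal| = 2^3 = 8

8


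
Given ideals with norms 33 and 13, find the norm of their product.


N(IJ) = N(I) * N(J)
= 33 * 13
= 429

429


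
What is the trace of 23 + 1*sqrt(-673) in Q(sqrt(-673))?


Tr(a + b*sqrt(d)) = (a + b*sqrt(d)) + (a - b*sqrt(d)) = 2a
= 2 * (23)
= 46

46


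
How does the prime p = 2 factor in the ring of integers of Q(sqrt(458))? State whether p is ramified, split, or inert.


K = Q(sqrt(458)). Since d mod 4 = 2, disc(K) = 1832.
Check p | disc: 1832 mod 2 = 0.
p divides disc, so p ramifies: (p) = P^2 with e=2, f=1, g=1.
Therefore p is ramified.

ramified


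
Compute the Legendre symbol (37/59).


p = 59 is prime, so compute (37/59) with the reciprocity algorithm (Jacobi-symbol steps: pull out 2s via (2/n), flip via reciprocity, reduce):
  reciprocity: (37/59) -> +(59/37)
  reduce: (22/37)
  pull out 2: (2/37) = -1  (since 37 mod 8 = 5)
  reciprocity: (11/37) -> +(37/11)
  reduce: (4/11)
  pull out 2: (2/11) = -1  (since 11 mod 8 = 3)
  pull out 2: (2/11) = -1  (since 11 mod 8 = 3)
  (1/11) = 1
Product of signs = -1
(37/59) = -1

-1


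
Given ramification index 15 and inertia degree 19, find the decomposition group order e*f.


|D_P| = e * f
= 15 * 19
= 285

285


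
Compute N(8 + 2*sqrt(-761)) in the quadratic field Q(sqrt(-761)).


N(a + b*sqrt(d)) = a^2 - d*b^2
= (8)^2 - (-761)*(2)^2
= 64 + 3044
= 3108

3108


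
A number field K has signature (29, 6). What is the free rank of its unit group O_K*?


By Dirichlet's unit theorem:
rank = r1 + r2 - 1
= 29 + 6 - 1
= 34

34


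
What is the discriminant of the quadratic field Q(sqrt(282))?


For K = Q(sqrt(d)) with d squarefree: disc(K) = d if d = 1 mod 4, and disc(K) = 4d if d = 2 or 3 mod 4.
Here d = 282, and d mod 4 = 2.
d = 2 mod 4, not 1 (O_K = Z[sqrt(d)]), so disc(K) = 4d = 4 * (282) = 1128

1128


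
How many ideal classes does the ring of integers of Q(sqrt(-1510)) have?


K = Q(sqrt(-1510)). d mod 4 = 2, so D = disc(K) = 4d = -6040
h(K) equals the number of primitive reduced positive-definite forms (a, b, c) = a*x^2 + b*x*y + c*y^2 with b^2 - 4ac = D,
where reduced means |b| <= a <= c, with b >= 0 whenever |b| = a or a = c, and primitive means gcd(a, b, c) = 1.
Reduced forces 3a^2 <= |D| = 6040, so 1 <= a <= 44; b must have the parity of D, and c = (b^2 - D)/(4a) must be an integer >= a.
Enumerate a = 1..44, b in [-a, a]:
  a=1: (1, 0, 1510)  [1]
  a=2: (2, 0, 755)  [1]
  a=3..4: none
  a=5: (5, 0, 302)  [1]
  a=6: none
  a=7: (7, -6, 217), (7, 6, 217)  [2]
  a=8..9: none
  a=10: (10, 0, 151)  [1]
  a=11..13: none
  a=14: (14, -8, 109), (14, 8, 109)  [2]
  a=15..22: none
  a=23: (23, -20, 70), (23, 20, 70)  [2]
  a=24..30: none
  a=31: (31, -6, 49), (31, 6, 49)  [2]
  a=32..34: none
  a=35: (35, -20, 46), (35, 20, 46)  [2]
  a=36: none
  a=37: (37, -18, 43), (37, 18, 43)  [2]
  a=38..44: none
Total reduced forms: 1 + 1 + 1 + 2 + 1 + 2 + 2 + 2 + 2 + 2 = 16
h = 16

16


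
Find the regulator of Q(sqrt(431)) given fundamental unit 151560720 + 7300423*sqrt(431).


epsilon = 151560720 + 7300423*sqrt(431)
= 3.0312e+08
R = ln(3.0312e+08)
= 19.5296

19.5296


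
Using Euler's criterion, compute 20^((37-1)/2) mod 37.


p = 37 is prime and the exponent is (p-1)/2 = 18, so by Euler's criterion 20^18 = (20/37) = +1 or -1 mod 37.
Compute by square-and-multiply:
  18 = 16 + 2 (binary 10010)
  Repeated squaring mod 37: 20^1 = 20, 20^2 = 30, 20^4 = 12, 20^8 = 33, 20^16 = 16
  20^18 = 20^16 * 20^2 = 16 * 30 mod 37
    16 * 30 = 480 = 36 mod 37
  20^18 = 36 mod 37
Result 36 = p - 1 = -1 mod 37: 20 is a quadratic non-residue mod 37. As a residue in [0, p-1] the value is 36.
20^18 mod 37 = 36

36


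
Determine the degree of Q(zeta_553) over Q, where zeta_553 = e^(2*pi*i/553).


The degree equals Euler's totient phi(553).
553 = 7 * 79
phi(553) = 468

468


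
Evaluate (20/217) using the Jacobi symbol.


Compute (20/217) via quadratic reciprocity:
  pull out 2: (2/217) = +1  (since 217 mod 8 = 1)
  pull out 2: (2/217) = +1  (since 217 mod 8 = 1)
  reciprocity: (5/217) -> +(217/5)
  reduce: (2/5)
  pull out 2: (2/5) = -1  (since 5 mod 8 = 5)
  (1/5) = 1
Product of signs = -1

-1


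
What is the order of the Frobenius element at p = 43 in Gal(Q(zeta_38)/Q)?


The Frobenius at p in Gal(Q(zeta_n)/Q) = (Z/nZ)* is the class of p, so its order is ord_38(43), the smallest k >= 1 with 43^k = 1 mod 38.
n = 38 = 2 * 19, phi(38) = 18; the order divides phi(n).
Divisors of 18: 1, 2, 3, 6, 9, 18
Repeated squaring mod 38: 43^1 = 5, 43^2 = 25, 43^4 = 17, 43^8 = 23, 43^16 = 35
Test divisors in increasing order:
  k=1: 43^1 = 5 mod 38
  k=2: 43^2 = 25 mod 38
  k=3: 43^3 = 25 * 5 = 11 mod 38
  k=6: 43^6 = 17 * 25 = 7 mod 38
  k=9: 43^9 = 23 * 5 = 1 mod 38  <- first divisor giving 1
Order = 9

9


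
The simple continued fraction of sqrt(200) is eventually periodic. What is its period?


Run the CF algorithm for sqrt(200).
a_0 = floor(sqrt(200)) = 14; set m_0=0, q_0=1.
Recurrence: m' = q*a - m,  q' = (d - m'^2)/q,  a' = floor((a_0 + m')/q').
  step 1: m=14, q=4, a=7
  step 2: m=14, q=1, a=28
a_2 = 2*a_0 = 28, so the period closes here.
sqrt(200) = [14; 7, 28]
Period length = 2

2


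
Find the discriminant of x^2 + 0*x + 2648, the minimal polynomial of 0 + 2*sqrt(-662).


The element 0 + 2*sqrt(-662) has minimal polynomial:
x^2 + 0*x + 2648
Discriminant = (0)^2 - 4*(2648)
= 0 - 10592
= -10592

-10592


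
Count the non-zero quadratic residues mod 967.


For prime p, the number of non-zero quadratic residues is (p-1)/2.
= (967-1)/2
= 483

483


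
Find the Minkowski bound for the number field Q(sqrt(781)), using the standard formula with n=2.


d = 781, d mod 4 = 1, so disc(K) = d = 781; |disc(K)| = 781
Real quadratic field, so n = 2, s = r2 = 0, r1 = 2
M = (n!/n^n) * (4/pi)^s * sqrt(|disc(K)|) = (2!/2^2) * (4/pi)^0 * sqrt(781)
= 0.5 * 1.000000 * 27.946377
= 13.9732

13.9732


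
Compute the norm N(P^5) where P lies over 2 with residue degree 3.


N(P^a) = p^(a*f)
= 2^(5*3)
= 2^15
= 32768

32768


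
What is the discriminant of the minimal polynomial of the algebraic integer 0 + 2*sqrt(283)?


The element 0 + 2*sqrt(283) has minimal polynomial:
x^2 + 0*x - 1132
Discriminant = (0)^2 - 4*(-1132)
= 0 + 4528
= 4528

4528


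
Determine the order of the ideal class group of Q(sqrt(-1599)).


K = Q(sqrt(-1599)). d mod 4 = 1, so D = disc(K) = d = -1599
h(K) equals the number of primitive reduced positive-definite forms (a, b, c) = a*x^2 + b*x*y + c*y^2 with b^2 - 4ac = D,
where reduced means |b| <= a <= c, with b >= 0 whenever |b| = a or a = c, and primitive means gcd(a, b, c) = 1.
Reduced forces 3a^2 <= |D| = 1599, so 1 <= a <= 23; b must have the parity of D, and c = (b^2 - D)/(4a) must be an integer >= a.
Enumerate a = 1..23, b in [-a, a]:
  a=1: (1, 1, 400)  [1]
  a=2: (2, -1, 200), (2, 1, 200)  [2]
  a=3: (3, 3, 134)  [1]
  a=4: (4, -1, 100), (4, 1, 100)  [2]
  a=5: (5, -1, 80), (5, 1, 80)  [2]
  a=6: (6, -3, 67), (6, 3, 67)  [2]
  a=7: (7, -5, 58), (7, 5, 58)  [2]
  a=8: (8, -1, 50), (8, 1, 50)  [2]
  a=9: none
  a=10: (10, -9, 42), (10, -1, 40), (10, 1, 40), (10, 9, 42)  [4]
  a=11: none
  a=12: (12, -9, 35), (12, 9, 35)  [2]
  a=13: (13, 13, 34)  [1]
  a=14: (14, -9, 30), (14, -5, 29), (14, 5, 29), (14, 9, 30)  [4]
  a=15: (15, -9, 28), (15, 9, 28)  [2]
  a=16: (16, -1, 25), (16, 1, 25)  [2]
  a=17: (17, -13, 26), (17, 13, 26)  [2]
  a=18: none
  a=19: (19, -15, 24), (19, 15, 24)  [2]
  a=20: (20, -9, 21), (20, 1, 20), (20, 9, 21)  [3]
  a=21..23: none
Total reduced forms: 1 + 2 + 1 + 2 + 2 + 2 + 2 + 2 + 4 + 2 + 1 + 4 + 2 + 2 + 2 + 2 + 3 = 36
h = 36

36


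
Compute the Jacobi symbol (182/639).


Compute (182/639) via quadratic reciprocity:
  pull out 2: (2/639) = +1  (since 639 mod 8 = 7)
  reciprocity: (91/639) -> -(639/91)
  reduce: (2/91)
  pull out 2: (2/91) = -1  (since 91 mod 8 = 3)
  (1/91) = 1
Product of signs = 1

1


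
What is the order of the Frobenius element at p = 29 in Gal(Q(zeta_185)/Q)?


The Frobenius at p in Gal(Q(zeta_n)/Q) = (Z/nZ)* is the class of p, so its order is ord_185(29), the smallest k >= 1 with 29^k = 1 mod 185.
n = 185 = 5 * 37, phi(185) = 144; the order divides phi(n).
Divisors of 144: 1, 2, 3, 4, 6, 8, 9, 12, 16, 18, 24, 36, 48, 72, 144
Repeated squaring mod 185: 29^1 = 29, 29^2 = 101, 29^4 = 26, 29^8 = 121, 29^16 = 26, 29^32 = 121, 29^64 = 26, 29^128 = 121
Test divisors in increasing order:
  k=1: 29^1 = 29 mod 185
  k=2: 29^2 = 101 mod 185
  k=3: 29^3 = 101 * 29 = 154 mod 185
  k=4: 29^4 = 26 mod 185
  k=6: 29^6 = 26 * 101 = 36 mod 185
  k=8: 29^8 = 121 mod 185
  k=9: 29^9 = 121 * 29 = 179 mod 185
  k=12: 29^12 = 121 * 26 = 1 mod 185  <- first divisor giving 1
Order = 12

12


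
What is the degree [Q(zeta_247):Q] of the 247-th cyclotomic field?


The degree equals Euler's totient phi(247).
247 = 13 * 19
phi(247) = 216

216


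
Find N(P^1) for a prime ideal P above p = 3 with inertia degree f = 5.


N(P^a) = p^(a*f)
= 3^(1*5)
= 3^5
= 243

243


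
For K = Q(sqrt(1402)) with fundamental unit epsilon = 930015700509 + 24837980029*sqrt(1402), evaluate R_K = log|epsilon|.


epsilon = 930015700509 + 24837980029*sqrt(1402)
= 1.8600e+12
R = ln(1.8600e+12)
= 28.2516

28.2516


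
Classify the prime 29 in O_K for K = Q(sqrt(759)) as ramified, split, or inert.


K = Q(sqrt(759)). Since d mod 4 = 3, disc(K) = 3036.
Check p | disc: 3036 mod 29 = 20.
p does not divide disc. Compute Legendre symbol (d/p):
5^((29-1)/2) mod 29 = 1
(d/p) = 1, so p splits: (p) = P*P' with e=1, f=1, g=2.
Therefore p is split.

split


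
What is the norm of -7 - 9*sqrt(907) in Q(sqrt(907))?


N(a + b*sqrt(d)) = a^2 - d*b^2
= (-7)^2 - (907)*(-9)^2
= 49 - 73467
= -73418

-73418


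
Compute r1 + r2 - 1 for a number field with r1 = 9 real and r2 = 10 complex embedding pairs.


By Dirichlet's unit theorem:
rank = r1 + r2 - 1
= 9 + 10 - 1
= 18

18


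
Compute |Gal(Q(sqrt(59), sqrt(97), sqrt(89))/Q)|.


The 3 square roots of distinct primes are multiplicatively independent over Q,
so [K:Q] = 2^3 and Gal(K/Q) is isomorphic to (Z/2Z)^3.
|Gal| = 2^3 = 8

8


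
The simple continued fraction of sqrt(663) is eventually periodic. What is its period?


Run the CF algorithm for sqrt(663).
a_0 = floor(sqrt(663)) = 25; set m_0=0, q_0=1.
Recurrence: m' = q*a - m,  q' = (d - m'^2)/q,  a' = floor((a_0 + m')/q').
  step 1: m=25, q=38, a=1
  step 2: m=13, q=13, a=2
  step 3: m=13, q=38, a=1
  step 4: m=25, q=1, a=50
a_4 = 2*a_0 = 50, so the period closes here.
sqrt(663) = [25; 1, 2, 1, 50]
Period length = 4

4


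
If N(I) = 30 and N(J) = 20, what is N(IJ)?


N(IJ) = N(I) * N(J)
= 30 * 20
= 600

600


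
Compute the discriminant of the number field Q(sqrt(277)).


For K = Q(sqrt(d)) with d squarefree: disc(K) = d if d = 1 mod 4, and disc(K) = 4d if d = 2 or 3 mod 4.
Here d = 277, and d mod 4 = 1.
d = 1 mod 4 (O_K = Z[(1+sqrt(d))/2]), so disc(K) = d = 277

277


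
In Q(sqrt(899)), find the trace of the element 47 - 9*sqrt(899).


Tr(a + b*sqrt(d)) = (a + b*sqrt(d)) + (a - b*sqrt(d)) = 2a
= 2 * (47)
= 94

94


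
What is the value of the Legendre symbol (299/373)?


p = 373 is prime, so compute (299/373) with the reciprocity algorithm (Jacobi-symbol steps: pull out 2s via (2/n), flip via reciprocity, reduce):
  reciprocity: (299/373) -> +(373/299)
  reduce: (74/299)
  pull out 2: (2/299) = -1  (since 299 mod 8 = 3)
  reciprocity: (37/299) -> +(299/37)
  reduce: (3/37)
  reciprocity: (3/37) -> +(37/3)
  reduce: (1/3)
  (1/3) = 1
Product of signs = -1
(299/373) = -1

-1


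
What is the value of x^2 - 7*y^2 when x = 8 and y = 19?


x^2 - d*y^2
= 8^2 - 7*19^2
= 64 - 2527
= -2463

-2463


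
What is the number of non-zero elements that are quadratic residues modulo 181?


For prime p, the number of non-zero quadratic residues is (p-1)/2.
= (181-1)/2
= 90

90


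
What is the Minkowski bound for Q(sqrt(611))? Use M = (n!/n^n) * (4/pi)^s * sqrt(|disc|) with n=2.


d = 611, d mod 4 = 3, so disc(K) = 4d = 2444; |disc(K)| = 2444
Real quadratic field, so n = 2, s = r2 = 0, r1 = 2
M = (n!/n^n) * (4/pi)^s * sqrt(|disc(K)|) = (2!/2^2) * (4/pi)^0 * sqrt(2444)
= 0.5 * 1.000000 * 49.436828
= 24.7184

24.7184


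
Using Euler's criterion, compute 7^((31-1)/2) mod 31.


p = 31 is prime and the exponent is (p-1)/2 = 15, so by Euler's criterion 7^15 = (7/31) = +1 or -1 mod 31.
Compute by square-and-multiply:
  15 = 8 + 4 + 2 + 1 (binary 1111)
  Repeated squaring mod 31: 7^1 = 7, 7^2 = 18, 7^4 = 14, 7^8 = 10
  7^15 = 7^8 * 7^4 * 7^2 * 7^1 = 10 * 14 * 18 * 7 mod 31
    10 * 14 = 140 = 16 mod 31
    16 * 18 = 288 = 9 mod 31
    9 * 7 = 63 = 1 mod 31
  7^15 = 1 mod 31
Result 1: 7 is a quadratic residue mod 31.
7^15 mod 31 = 1

1


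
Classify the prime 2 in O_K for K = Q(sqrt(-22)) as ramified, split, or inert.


K = Q(sqrt(-22)). Since d mod 4 = 2, disc(K) = -88.
Check p | disc: -88 mod 2 = 0.
p divides disc, so p ramifies: (p) = P^2 with e=2, f=1, g=1.
Therefore p is ramified.

ramified


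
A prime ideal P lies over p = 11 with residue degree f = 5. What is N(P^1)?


N(P^a) = p^(a*f)
= 11^(1*5)
= 11^5
= 161051

161051


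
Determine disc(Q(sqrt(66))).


For K = Q(sqrt(d)) with d squarefree: disc(K) = d if d = 1 mod 4, and disc(K) = 4d if d = 2 or 3 mod 4.
Here d = 66, and d mod 4 = 2.
d = 2 mod 4, not 1 (O_K = Z[sqrt(d)]), so disc(K) = 4d = 4 * (66) = 264

264


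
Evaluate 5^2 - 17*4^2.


x^2 - d*y^2
= 5^2 - 17*4^2
= 25 - 272
= -247

-247


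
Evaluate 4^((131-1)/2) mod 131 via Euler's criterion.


p = 131 is prime and the exponent is (p-1)/2 = 65, so by Euler's criterion 4^65 = (4/131) = +1 or -1 mod 131.
Compute by square-and-multiply:
  65 = 64 + 1 (binary 1000001)
  Repeated squaring mod 131: 4^1 = 4, 4^2 = 16, 4^4 = 125, 4^8 = 36, 4^16 = 117, 4^32 = 65, 4^64 = 33
  4^65 = 4^64 * 4^1 = 33 * 4 mod 131
    33 * 4 = 132 = 1 mod 131
  4^65 = 1 mod 131
Result 1: 4 is a quadratic residue mod 131.
4^65 mod 131 = 1

1


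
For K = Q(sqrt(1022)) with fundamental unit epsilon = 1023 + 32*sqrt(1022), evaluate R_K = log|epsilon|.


epsilon = 1023 + 32*sqrt(1022)
= 2045.9995
R = ln(2045.9995)
= 7.6236

7.6236


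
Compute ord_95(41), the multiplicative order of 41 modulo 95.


We want ord_95(41), the smallest k >= 1 with 41^k = 1 mod 95.
n = 95 = 5 * 19, phi(95) = 72; the order divides phi(n).
Divisors of 72: 1, 2, 3, 4, 6, 8, 9, 12, 18, 24, 36, 72
Repeated squaring mod 95: 41^1 = 41, 41^2 = 66, 41^4 = 81, 41^8 = 6, 41^16 = 36, 41^32 = 61, 41^64 = 16
Test divisors in increasing order:
  k=1: 41^1 = 41 mod 95
  k=2: 41^2 = 66 mod 95
  k=3: 41^3 = 66 * 41 = 46 mod 95
  k=4: 41^4 = 81 mod 95
  k=6: 41^6 = 81 * 66 = 26 mod 95
  k=8: 41^8 = 6 mod 95
  k=9: 41^9 = 6 * 41 = 56 mod 95
  k=12: 41^12 = 6 * 81 = 11 mod 95
  k=18: 41^18 = 36 * 66 = 1 mod 95  <- first divisor giving 1
Order = 18

18
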